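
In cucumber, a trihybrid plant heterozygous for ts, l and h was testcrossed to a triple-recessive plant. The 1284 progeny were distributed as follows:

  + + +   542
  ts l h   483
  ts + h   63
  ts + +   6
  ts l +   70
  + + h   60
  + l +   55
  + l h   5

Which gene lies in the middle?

ts

The two most frequent reciprocal classes, + + + and ts l h, are the parental types, so the F1 was + + + / ts l h.
The two rarest classes, ts + + and + l h, are the double crossovers. Comparing them with the parentals, only the ts allele has switched, so ts is the middle locus and the order is h – ts – l.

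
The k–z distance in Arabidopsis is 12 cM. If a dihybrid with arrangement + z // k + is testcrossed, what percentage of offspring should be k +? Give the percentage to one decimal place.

A map distance of 12 cM corresponds to a recombination frequency of 0.120.
The F1 is + z / k +, so k + is a parental gamete class with expected frequency (1 − r)/2 = 0.880/2 = 0.4400.
That is 0.4400 = 44.0% of the progeny.

44.0%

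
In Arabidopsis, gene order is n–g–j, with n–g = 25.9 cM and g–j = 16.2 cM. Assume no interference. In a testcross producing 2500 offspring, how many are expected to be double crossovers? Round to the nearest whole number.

105

Map distances give recombination frequencies of 0.259 and 0.162 for the two intervals.
With no interference, expected double-crossover frequency = 0.259 × 0.162 = 0.04196.
Expected number = 0.04196 × 2500 = 104.90 ≈ 105.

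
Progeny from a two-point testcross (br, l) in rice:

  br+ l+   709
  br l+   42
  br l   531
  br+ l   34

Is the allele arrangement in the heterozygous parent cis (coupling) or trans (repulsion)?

cis

The two most frequent classes are br+ l+ (709) and br l (531); these are the parental (non-recombinant) types.
So the F1 carried br+ l+ on one chromosome and br l on the other — the recessive alleles are on the same chromosome (cis / coupling).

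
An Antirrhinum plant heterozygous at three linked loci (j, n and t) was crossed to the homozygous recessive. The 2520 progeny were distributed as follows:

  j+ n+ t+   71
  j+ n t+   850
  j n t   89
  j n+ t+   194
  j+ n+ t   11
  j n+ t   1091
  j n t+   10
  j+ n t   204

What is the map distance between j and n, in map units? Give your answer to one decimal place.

7.2 map units

The two most frequent reciprocal classes, j+ n t+ and j n+ t, are the parental types, so the F1 was j+ n t+ / j n+ t.
The two rarest classes, j n t+ and j+ n+ t, are the double crossovers. Comparing them with the parentals, only the j allele has switched, so j is the middle locus and the order is n – j – t.
Crossovers in the n–j interval produce the single-crossover classes j+ n+ t+ and j n t (71 + 89 = 160) plus the double crossovers (21).
RF(n–j) = (160 + 21) / 2520 = 181/2520 = 0.0718 → 7.2 map units.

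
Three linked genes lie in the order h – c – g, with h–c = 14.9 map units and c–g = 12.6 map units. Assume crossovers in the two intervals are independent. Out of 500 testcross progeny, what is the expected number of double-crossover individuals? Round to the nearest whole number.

9

Map distances give recombination frequencies of 0.149 and 0.126 for the two intervals.
With no interference, expected double-crossover frequency = 0.149 × 0.126 = 0.01877.
Expected number = 0.01877 × 500 = 9.39 ≈ 9.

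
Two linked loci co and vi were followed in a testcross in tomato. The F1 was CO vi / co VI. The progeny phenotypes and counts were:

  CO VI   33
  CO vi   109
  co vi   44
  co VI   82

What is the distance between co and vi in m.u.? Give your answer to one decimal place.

28.7 m.u.

The recombinant classes are CO VI and co vi: 33 + 44 = 77.
Recombination frequency = 77/268 = 0.2873 ≈ 28.7%, i.e. 28.7 m.u.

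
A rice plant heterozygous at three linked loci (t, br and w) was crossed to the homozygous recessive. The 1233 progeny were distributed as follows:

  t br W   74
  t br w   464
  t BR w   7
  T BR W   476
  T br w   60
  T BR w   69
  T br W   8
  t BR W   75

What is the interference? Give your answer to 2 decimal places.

The two most frequent reciprocal classes, T BR W and t br w, are the parental types, so the F1 was T BR W / t br w.
The two rarest classes, T br W and t BR w, are the double crossovers. Comparing them with the parentals, only the br allele has switched, so br is the middle locus and the order is w – br – t.
w–br: (143 + 15)/1233 = 0.1281; br–t: (135 + 15)/1233 = 0.1217.
Expected DCO frequency = 0.1281 × 0.1217 ≈ 0.01559; observed = 15/1233 ≈ 0.01217.
Coefficient of coincidence = 0.01217/0.01559 ≈ 0.78; interference = 1 − 0.78 = 0.22.

0.22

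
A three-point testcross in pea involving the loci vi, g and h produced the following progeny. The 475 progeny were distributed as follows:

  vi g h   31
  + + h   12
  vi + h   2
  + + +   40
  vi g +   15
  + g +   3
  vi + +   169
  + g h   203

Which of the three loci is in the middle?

The two most frequent reciprocal classes, vi + + and + g h, are the parental types, so the F1 was vi + + / + g h.
The two rarest classes, vi + h and + g +, are the double crossovers. Comparing them with the parentals, only the h allele has switched, so h is the middle locus and the order is g – h – vi.

h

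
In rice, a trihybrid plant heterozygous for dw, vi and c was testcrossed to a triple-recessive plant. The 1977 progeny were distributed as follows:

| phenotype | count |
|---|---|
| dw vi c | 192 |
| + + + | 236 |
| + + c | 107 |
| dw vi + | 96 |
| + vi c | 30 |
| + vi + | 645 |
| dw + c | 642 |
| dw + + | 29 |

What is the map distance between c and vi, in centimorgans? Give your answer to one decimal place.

The two most frequent reciprocal classes, dw + c and + vi +, are the parental types, so the F1 was dw + c / + vi +.
The two rarest classes, dw + + and + vi c, are the double crossovers. Comparing them with the parentals, only the c allele has switched, so c is the middle locus and the order is dw – c – vi.
Crossovers in the c–vi interval produce the single-crossover classes dw vi c and + + + (192 + 236 = 428) plus the double crossovers (59).
RF(c–vi) = (428 + 59) / 1977 = 487/1977 = 0.2463 → 24.6 centimorgans.

24.6 centimorgans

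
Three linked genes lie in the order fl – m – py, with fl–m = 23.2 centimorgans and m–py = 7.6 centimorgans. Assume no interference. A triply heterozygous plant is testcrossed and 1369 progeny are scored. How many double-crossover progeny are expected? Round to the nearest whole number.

24

Map distances give recombination frequencies of 0.232 and 0.076 for the two intervals.
With no interference, expected double-crossover frequency = 0.232 × 0.076 = 0.01763.
Expected number = 0.01763 × 1369 = 24.14 ≈ 24.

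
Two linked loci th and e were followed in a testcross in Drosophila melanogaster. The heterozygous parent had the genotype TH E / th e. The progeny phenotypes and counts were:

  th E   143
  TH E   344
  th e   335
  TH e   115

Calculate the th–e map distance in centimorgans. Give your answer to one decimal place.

The recombinant classes are TH e and th E: 115 + 143 = 258.
Recombination frequency = 258/937 = 0.2753 ≈ 27.5%, i.e. 27.5 centimorgans.

27.5 centimorgans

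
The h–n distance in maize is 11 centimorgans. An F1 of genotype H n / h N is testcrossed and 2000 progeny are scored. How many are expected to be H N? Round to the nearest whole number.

A map distance of 11 centimorgans corresponds to a recombination frequency of 0.110.
The F1 is H n / h N, so H N is a recombinant gamete class with expected frequency r/2 = 0.110/2 = 0.0550.
Expected number = 0.0550 × 2000 = 110.00 ≈ 110.

110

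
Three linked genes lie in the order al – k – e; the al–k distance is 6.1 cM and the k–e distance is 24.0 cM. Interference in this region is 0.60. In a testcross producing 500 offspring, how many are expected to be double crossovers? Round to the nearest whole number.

3

Map distances give recombination frequencies of 0.061 and 0.240 for the two intervals.
With interference 0.60 (so coincidence = 0.40), expected double-crossover frequency = 0.061 × 0.240 × 0.40 = 0.00586.
Expected number = 0.00586 × 500 = 2.93 ≈ 3.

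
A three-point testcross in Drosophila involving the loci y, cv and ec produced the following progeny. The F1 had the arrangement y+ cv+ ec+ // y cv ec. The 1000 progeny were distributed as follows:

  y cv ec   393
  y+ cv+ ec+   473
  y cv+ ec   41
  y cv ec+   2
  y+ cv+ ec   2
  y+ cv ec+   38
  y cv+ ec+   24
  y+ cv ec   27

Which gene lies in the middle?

The two rarest classes, y+ cv+ ec and y cv ec+, are the double crossovers. Comparing them with the parentals, only the ec allele has switched, so ec is the middle locus and the order is y – ec – cv.

ec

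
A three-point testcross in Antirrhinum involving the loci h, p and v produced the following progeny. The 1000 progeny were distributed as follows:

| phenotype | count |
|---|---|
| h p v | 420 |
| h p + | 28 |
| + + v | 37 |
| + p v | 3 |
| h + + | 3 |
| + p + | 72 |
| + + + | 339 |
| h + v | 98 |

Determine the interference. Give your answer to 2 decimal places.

The two most frequent reciprocal classes, h p v and + + +, are the parental types, so the F1 was h p v / + + +.
The two rarest classes, + p v and h + +, are the double crossovers. Comparing them with the parentals, only the h allele has switched, so h is the middle locus and the order is v – h – p.
v–h: (65 + 6)/1000 = 0.0710; h–p: (170 + 6)/1000 = 0.1760.
Expected DCO frequency = 0.0710 × 0.1760 ≈ 0.01250; observed = 6/1000 ≈ 0.00600.
Coefficient of coincidence = 0.00600/0.01250 ≈ 0.48; interference = 1 − 0.48 = 0.52.

0.52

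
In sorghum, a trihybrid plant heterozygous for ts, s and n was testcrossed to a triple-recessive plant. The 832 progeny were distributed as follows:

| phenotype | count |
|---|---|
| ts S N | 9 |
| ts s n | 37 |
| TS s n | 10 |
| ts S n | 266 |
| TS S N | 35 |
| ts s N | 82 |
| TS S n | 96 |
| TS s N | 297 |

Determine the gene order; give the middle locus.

The two most frequent reciprocal classes, TS s N and ts S n, are the parental types, so the F1 was TS s N / ts S n.
The two rarest classes, TS s n and ts S N, are the double crossovers. Comparing them with the parentals, only the n allele has switched, so n is the middle locus and the order is s – n – ts.

n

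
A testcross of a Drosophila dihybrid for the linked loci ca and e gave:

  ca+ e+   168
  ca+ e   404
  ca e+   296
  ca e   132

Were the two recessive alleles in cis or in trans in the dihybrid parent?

The two most frequent classes are ca+ e (404) and ca e+ (296); these are the parental (non-recombinant) types.
So the F1 carried ca+ e on one chromosome and ca e+ on the other — the recessive alleles are on opposite chromosomes (trans / repulsion).

trans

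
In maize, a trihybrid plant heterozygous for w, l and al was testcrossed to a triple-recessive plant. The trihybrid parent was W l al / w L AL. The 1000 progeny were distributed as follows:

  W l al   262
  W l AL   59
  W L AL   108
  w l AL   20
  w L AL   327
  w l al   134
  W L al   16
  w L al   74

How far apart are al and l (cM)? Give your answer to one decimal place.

The two rarest classes, W L al and w l AL, are the double crossovers. Comparing them with the parentals, only the l allele has switched, so l is the middle locus and the order is w – l – al.
Crossovers in the l–al interval produce the single-crossover classes W l AL and w L al (59 + 74 = 133) plus the double crossovers (36).
RF(l–al) = (133 + 36) / 1000 = 169/1000 = 0.1690 → 16.9 cM.

16.9 cM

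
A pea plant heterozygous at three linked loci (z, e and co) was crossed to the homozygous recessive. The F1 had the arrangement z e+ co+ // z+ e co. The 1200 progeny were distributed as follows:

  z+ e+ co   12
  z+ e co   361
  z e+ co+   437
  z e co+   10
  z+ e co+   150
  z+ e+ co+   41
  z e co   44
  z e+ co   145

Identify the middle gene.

e

The two rarest classes, z e co+ and z+ e+ co, are the double crossovers. Comparing them with the parentals, only the e allele has switched, so e is the middle locus and the order is co – e – z.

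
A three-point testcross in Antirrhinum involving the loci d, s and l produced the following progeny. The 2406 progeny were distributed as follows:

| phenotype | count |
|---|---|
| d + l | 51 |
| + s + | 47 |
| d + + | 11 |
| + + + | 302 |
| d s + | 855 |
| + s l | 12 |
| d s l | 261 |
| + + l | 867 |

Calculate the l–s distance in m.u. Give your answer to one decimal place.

24.4 m.u.

The two most frequent reciprocal classes, + + l and d s +, are the parental types, so the F1 was + + l / d s +.
The two rarest classes, + s l and d + +, are the double crossovers. Comparing them with the parentals, only the s allele has switched, so s is the middle locus and the order is l – s – d.
Crossovers in the l–s interval produce the single-crossover classes + + + and d s l (302 + 261 = 563) plus the double crossovers (23).
RF(l–s) = (563 + 23) / 2406 = 586/2406 = 0.2436 → 24.4 m.u.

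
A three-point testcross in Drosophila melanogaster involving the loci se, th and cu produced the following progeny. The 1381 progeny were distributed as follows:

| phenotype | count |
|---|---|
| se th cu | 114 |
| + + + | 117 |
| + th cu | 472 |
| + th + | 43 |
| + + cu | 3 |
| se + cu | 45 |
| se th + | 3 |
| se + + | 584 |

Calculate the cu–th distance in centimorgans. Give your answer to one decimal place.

The two most frequent reciprocal classes, + th cu and se + +, are the parental types, so the F1 was + th cu / se + +.
The two rarest classes, + + cu and se th +, are the double crossovers. Comparing them with the parentals, only the th allele has switched, so th is the middle locus and the order is cu – th – se.
Crossovers in the cu–th interval produce the single-crossover classes + th + and se + cu (43 + 45 = 88) plus the double crossovers (6).
RF(cu–th) = (88 + 6) / 1381 = 94/1381 = 0.0681 → 6.8 centimorgans.

6.8 centimorgans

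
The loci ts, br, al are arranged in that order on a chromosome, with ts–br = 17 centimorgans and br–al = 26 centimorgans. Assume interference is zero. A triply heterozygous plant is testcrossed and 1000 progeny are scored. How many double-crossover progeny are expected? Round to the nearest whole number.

44

Map distances give recombination frequencies of 0.170 and 0.260 for the two intervals.
With no interference, expected double-crossover frequency = 0.170 × 0.260 = 0.04420.
Expected number = 0.04420 × 1000 = 44.20 ≈ 44.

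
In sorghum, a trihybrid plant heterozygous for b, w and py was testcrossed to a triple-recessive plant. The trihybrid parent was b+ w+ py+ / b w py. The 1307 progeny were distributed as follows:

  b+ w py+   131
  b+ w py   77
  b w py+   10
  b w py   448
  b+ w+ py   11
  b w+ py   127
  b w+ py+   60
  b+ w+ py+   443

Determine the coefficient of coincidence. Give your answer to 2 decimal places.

0.62

The two rarest classes, b+ w+ py and b w py+, are the double crossovers. Comparing them with the parentals, only the py allele has switched, so py is the middle locus and the order is b – py – w.
b–py: (137 + 21)/1307 = 0.1209; py–w: (258 + 21)/1307 = 0.2135.
Expected DCO frequency = 0.1209 × 0.2135 ≈ 0.02581; observed = 21/1307 ≈ 0.01607.
Coefficient of coincidence = 0.01607/0.02581 ≈ 0.62.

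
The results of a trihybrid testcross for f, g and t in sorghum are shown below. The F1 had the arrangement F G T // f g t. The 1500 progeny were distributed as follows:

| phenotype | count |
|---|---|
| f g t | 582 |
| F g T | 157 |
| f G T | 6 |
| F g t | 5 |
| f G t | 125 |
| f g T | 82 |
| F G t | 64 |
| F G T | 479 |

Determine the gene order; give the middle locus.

f

The two rarest classes, f G T and F g t, are the double crossovers. Comparing them with the parentals, only the f allele has switched, so f is the middle locus and the order is t – f – g.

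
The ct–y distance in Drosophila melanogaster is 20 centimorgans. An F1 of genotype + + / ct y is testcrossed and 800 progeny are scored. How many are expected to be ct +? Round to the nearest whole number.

A map distance of 20 centimorgans corresponds to a recombination frequency of 0.200.
The F1 is + + / ct y, so ct + is a recombinant gamete class with expected frequency r/2 = 0.200/2 = 0.1000.
Expected number = 0.1000 × 800 = 80.00 ≈ 80.

80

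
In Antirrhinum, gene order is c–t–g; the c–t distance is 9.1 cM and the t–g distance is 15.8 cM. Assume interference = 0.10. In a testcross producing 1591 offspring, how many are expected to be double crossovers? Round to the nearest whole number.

21

Map distances give recombination frequencies of 0.091 and 0.158 for the two intervals.
With interference 0.10 (so coincidence = 0.90), expected double-crossover frequency = 0.091 × 0.158 × 0.90 = 0.01294.
Expected number = 0.01294 × 1591 = 20.59 ≈ 21.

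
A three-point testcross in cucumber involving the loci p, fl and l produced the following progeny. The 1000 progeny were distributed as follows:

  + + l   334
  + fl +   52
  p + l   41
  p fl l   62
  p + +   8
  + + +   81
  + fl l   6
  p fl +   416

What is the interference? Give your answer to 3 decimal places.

0.167

The two most frequent reciprocal classes, p fl + and + + l, are the parental types, so the F1 was p fl + / + + l.
The two rarest classes, p + + and + fl l, are the double crossovers. Comparing them with the parentals, only the fl allele has switched, so fl is the middle locus and the order is p – fl – l.
p–fl: (93 + 14)/1000 = 0.1070; fl–l: (143 + 14)/1000 = 0.1570.
Expected DCO frequency = 0.1070 × 0.1570 ≈ 0.01680; observed = 14/1000 ≈ 0.01400.
Coefficient of coincidence = 0.01400/0.01680 ≈ 0.833; interference = 1 − 0.833 = 0.167.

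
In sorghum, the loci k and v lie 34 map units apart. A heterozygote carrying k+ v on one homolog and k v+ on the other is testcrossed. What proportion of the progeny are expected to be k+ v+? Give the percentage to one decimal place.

17.0%

A map distance of 34 map units corresponds to a recombination frequency of 0.340.
The F1 is k+ v / k v+, so k+ v+ is a recombinant gamete class with expected frequency r/2 = 0.340/2 = 0.1700.
That is 0.1700 = 17.0% of the progeny.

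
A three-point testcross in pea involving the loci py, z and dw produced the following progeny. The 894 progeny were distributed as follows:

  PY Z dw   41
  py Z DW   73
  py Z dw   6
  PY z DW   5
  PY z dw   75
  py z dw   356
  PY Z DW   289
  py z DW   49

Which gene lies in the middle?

The two most frequent reciprocal classes, PY Z DW and py z dw, are the parental types, so the F1 was PY Z DW / py z dw.
The two rarest classes, PY z DW and py Z dw, are the double crossovers. Comparing them with the parentals, only the z allele has switched, so z is the middle locus and the order is dw – z – py.

z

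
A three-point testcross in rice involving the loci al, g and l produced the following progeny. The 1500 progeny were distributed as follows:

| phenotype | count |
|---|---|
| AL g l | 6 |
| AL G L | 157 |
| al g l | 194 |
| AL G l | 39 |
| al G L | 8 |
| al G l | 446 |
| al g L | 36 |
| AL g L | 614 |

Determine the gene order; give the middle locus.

The two most frequent reciprocal classes, AL g L and al G l, are the parental types, so the F1 was AL g L / al G l.
The two rarest classes, AL g l and al G L, are the double crossovers. Comparing them with the parentals, only the l allele has switched, so l is the middle locus and the order is g – l – al.

l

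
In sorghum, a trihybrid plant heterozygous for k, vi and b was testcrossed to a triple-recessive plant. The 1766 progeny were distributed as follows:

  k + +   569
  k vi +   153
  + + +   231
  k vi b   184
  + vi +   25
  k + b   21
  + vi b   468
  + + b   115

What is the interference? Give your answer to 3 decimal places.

0.439

The two most frequent reciprocal classes, k + + and + vi b, are the parental types, so the F1 was k + + / + vi b.
The two rarest classes, k + b and + vi +, are the double crossovers. Comparing them with the parentals, only the b allele has switched, so b is the middle locus and the order is vi – b – k.
vi–b: (268 + 46)/1766 = 0.1778; b–k: (415 + 46)/1766 = 0.2610.
Expected DCO frequency = 0.1778 × 0.2610 ≈ 0.04641; observed = 46/1766 ≈ 0.02605.
Coefficient of coincidence = 0.02605/0.04641 ≈ 0.561; interference = 1 − 0.561 = 0.439.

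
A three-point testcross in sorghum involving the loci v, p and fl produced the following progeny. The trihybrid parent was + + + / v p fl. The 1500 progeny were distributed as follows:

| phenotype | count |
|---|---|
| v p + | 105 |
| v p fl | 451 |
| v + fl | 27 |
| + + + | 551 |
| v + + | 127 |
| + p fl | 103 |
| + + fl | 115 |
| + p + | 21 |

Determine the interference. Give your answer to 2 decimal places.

The two rarest classes, + p + and v + fl, are the double crossovers. Comparing them with the parentals, only the p allele has switched, so p is the middle locus and the order is fl – p – v.
fl–p: (220 + 48)/1500 = 0.1787; p–v: (230 + 48)/1500 = 0.1853.
Expected DCO frequency = 0.1787 × 0.1853 ≈ 0.03311; observed = 48/1500 ≈ 0.03200.
Coefficient of coincidence = 0.03200/0.03311 ≈ 0.97; interference = 1 − 0.97 = 0.03.

0.03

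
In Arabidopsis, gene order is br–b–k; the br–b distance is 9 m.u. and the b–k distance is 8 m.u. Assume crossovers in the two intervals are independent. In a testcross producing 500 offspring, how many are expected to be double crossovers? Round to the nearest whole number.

4

Map distances give recombination frequencies of 0.090 and 0.080 for the two intervals.
With no interference, expected double-crossover frequency = 0.090 × 0.080 = 0.00720.
Expected number = 0.00720 × 500 = 3.60 ≈ 4.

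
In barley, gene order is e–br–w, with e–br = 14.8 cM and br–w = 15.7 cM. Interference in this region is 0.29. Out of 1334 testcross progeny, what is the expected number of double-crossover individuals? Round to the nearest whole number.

22

Map distances give recombination frequencies of 0.148 and 0.157 for the two intervals.
With interference 0.29 (so coincidence = 0.71), expected double-crossover frequency = 0.148 × 0.157 × 0.71 = 0.01650.
Expected number = 0.01650 × 1334 = 22.01 ≈ 22.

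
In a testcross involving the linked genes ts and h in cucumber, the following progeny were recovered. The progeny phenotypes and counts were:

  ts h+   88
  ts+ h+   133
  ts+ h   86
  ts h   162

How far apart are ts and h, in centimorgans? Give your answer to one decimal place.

The two most frequent classes, ts+ h+ (133) and ts h (162), are the parental types, so the F1 was ts+ h+ / ts h.
The recombinant classes are ts+ h and ts h+: 86 + 88 = 174.
Recombination frequency = 174/469 = 0.3710 ≈ 37.1%, i.e. 37.1 centimorgans.

37.1 centimorgans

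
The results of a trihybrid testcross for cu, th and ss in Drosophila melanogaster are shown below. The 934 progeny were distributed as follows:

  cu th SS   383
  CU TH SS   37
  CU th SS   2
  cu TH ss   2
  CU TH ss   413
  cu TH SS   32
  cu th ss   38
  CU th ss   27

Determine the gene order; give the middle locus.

The two most frequent reciprocal classes, CU TH ss and cu th SS, are the parental types, so the F1 was CU TH ss / cu th SS.
The two rarest classes, cu TH ss and CU th SS, are the double crossovers. Comparing them with the parentals, only the cu allele has switched, so cu is the middle locus and the order is ss – cu – th.

cu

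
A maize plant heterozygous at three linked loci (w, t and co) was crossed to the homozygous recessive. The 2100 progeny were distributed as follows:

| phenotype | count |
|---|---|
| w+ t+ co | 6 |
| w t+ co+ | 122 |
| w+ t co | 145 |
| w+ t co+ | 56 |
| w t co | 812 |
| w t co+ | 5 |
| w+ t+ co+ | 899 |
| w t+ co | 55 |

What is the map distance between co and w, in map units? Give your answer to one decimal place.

13.2 map units

The two most frequent reciprocal classes, w+ t+ co+ and w t co, are the parental types, so the F1 was w+ t+ co+ / w t co.
The two rarest classes, w+ t+ co and w t co+, are the double crossovers. Comparing them with the parentals, only the co allele has switched, so co is the middle locus and the order is w – co – t.
Crossovers in the w–co interval produce the single-crossover classes w t+ co+ and w+ t co (122 + 145 = 267) plus the double crossovers (11).
RF(w–co) = (267 + 11) / 2100 = 278/2100 = 0.1324 → 13.2 map units.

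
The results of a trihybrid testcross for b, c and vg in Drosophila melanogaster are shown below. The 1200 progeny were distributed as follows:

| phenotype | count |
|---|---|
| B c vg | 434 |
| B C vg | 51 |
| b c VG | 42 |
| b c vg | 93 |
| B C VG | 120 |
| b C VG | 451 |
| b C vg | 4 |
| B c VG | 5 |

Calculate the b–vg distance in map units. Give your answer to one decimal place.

18.5 map units

The two most frequent reciprocal classes, B c vg and b C VG, are the parental types, so the F1 was B c vg / b C VG.
The two rarest classes, B c VG and b C vg, are the double crossovers. Comparing them with the parentals, only the vg allele has switched, so vg is the middle locus and the order is b – vg – c.
Crossovers in the b–vg interval produce the single-crossover classes b c vg and B C VG (93 + 120 = 213) plus the double crossovers (9).
RF(b–vg) = (213 + 9) / 1200 = 222/1200 = 0.1850 → 18.5 map units.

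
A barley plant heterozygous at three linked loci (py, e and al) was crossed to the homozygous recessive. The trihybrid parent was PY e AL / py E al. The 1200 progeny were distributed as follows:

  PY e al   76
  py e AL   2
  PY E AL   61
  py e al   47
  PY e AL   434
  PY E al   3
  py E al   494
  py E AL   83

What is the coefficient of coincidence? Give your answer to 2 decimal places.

0.32

The two rarest classes, py e AL and PY E al, are the double crossovers. Comparing them with the parentals, only the py allele has switched, so py is the middle locus and the order is e – py – al.
e–py: (108 + 5)/1200 = 0.0942; py–al: (159 + 5)/1200 = 0.1367.
Expected DCO frequency = 0.0942 × 0.1367 ≈ 0.01288; observed = 5/1200 ≈ 0.00417.
Coefficient of coincidence = 0.00417/0.01288 ≈ 0.32.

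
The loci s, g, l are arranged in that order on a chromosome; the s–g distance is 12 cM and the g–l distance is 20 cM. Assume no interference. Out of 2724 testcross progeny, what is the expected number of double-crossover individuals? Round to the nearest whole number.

65

Map distances give recombination frequencies of 0.120 and 0.200 for the two intervals.
With no interference, expected double-crossover frequency = 0.120 × 0.200 = 0.02400.
Expected number = 0.02400 × 2724 = 65.38 ≈ 65.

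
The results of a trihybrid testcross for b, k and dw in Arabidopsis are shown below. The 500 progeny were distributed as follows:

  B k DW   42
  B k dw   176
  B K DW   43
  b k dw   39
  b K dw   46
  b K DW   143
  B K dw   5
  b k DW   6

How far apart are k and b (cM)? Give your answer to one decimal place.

18.6 cM

The two most frequent reciprocal classes, B k dw and b K DW, are the parental types, so the F1 was B k dw / b K DW.
The two rarest classes, B K dw and b k DW, are the double crossovers. Comparing them with the parentals, only the k allele has switched, so k is the middle locus and the order is b – k – dw.
Crossovers in the b–k interval produce the single-crossover classes b k dw and B K DW (39 + 43 = 82) plus the double crossovers (11).
RF(b–k) = (82 + 11) / 500 = 93/500 = 0.1860 → 18.6 cM.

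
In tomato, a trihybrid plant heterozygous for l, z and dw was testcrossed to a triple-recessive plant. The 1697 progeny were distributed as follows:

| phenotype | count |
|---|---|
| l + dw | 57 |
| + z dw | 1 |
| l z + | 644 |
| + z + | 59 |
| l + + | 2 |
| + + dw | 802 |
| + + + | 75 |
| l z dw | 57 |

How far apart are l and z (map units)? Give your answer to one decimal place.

7.0 map units

The two most frequent reciprocal classes, + + dw and l z +, are the parental types, so the F1 was + + dw / l z +.
The two rarest classes, + z dw and l + +, are the double crossovers. Comparing them with the parentals, only the z allele has switched, so z is the middle locus and the order is dw – z – l.
Crossovers in the z–l interval produce the single-crossover classes l + dw and + z + (57 + 59 = 116) plus the double crossovers (3).
RF(z–l) = (116 + 3) / 1697 = 119/1697 = 0.0701 → 7.0 map units.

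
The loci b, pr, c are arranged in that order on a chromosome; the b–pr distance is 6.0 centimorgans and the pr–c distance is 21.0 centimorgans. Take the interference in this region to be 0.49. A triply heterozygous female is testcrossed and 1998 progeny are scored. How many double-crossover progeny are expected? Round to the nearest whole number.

Map distances give recombination frequencies of 0.060 and 0.210 for the two intervals.
With interference 0.49 (so coincidence = 0.51), expected double-crossover frequency = 0.060 × 0.210 × 0.51 = 0.00643.
Expected number = 0.00643 × 1998 = 12.84 ≈ 13.

13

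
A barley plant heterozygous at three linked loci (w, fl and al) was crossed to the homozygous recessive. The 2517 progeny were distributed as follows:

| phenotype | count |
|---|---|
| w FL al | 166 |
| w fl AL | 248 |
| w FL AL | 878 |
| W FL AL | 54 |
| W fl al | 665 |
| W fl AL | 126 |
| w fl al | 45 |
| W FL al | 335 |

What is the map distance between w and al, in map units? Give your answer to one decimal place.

The two most frequent reciprocal classes, w FL AL and W fl al, are the parental types, so the F1 was w FL AL / W fl al.
The two rarest classes, W FL AL and w fl al, are the double crossovers. Comparing them with the parentals, only the w allele has switched, so w is the middle locus and the order is fl – w – al.
Crossovers in the w–al interval produce the single-crossover classes w FL al and W fl AL (166 + 126 = 292) plus the double crossovers (99).
RF(w–al) = (292 + 99) / 2517 = 391/2517 = 0.1553 → 15.5 map units.

15.5 map units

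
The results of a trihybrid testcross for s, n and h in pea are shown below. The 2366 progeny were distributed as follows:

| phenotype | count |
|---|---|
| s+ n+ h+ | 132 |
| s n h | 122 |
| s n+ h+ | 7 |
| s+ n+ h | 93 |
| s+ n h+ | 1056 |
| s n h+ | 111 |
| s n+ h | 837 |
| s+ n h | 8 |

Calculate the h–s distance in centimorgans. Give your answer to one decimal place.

9.3 centimorgans

The two most frequent reciprocal classes, s n+ h and s+ n h+, are the parental types, so the F1 was s n+ h / s+ n h+.
The two rarest classes, s n+ h+ and s+ n h, are the double crossovers. Comparing them with the parentals, only the h allele has switched, so h is the middle locus and the order is n – h – s.
Crossovers in the h–s interval produce the single-crossover classes s+ n+ h and s n h+ (93 + 111 = 204) plus the double crossovers (15).
RF(h–s) = (204 + 15) / 2366 = 219/2366 = 0.0926 → 9.3 centimorgans.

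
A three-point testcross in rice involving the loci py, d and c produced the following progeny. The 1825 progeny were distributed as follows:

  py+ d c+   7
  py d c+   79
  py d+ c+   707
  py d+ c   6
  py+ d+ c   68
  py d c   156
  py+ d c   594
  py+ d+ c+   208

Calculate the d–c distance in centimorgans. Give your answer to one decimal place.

8.8 centimorgans

The two most frequent reciprocal classes, py d+ c+ and py+ d c, are the parental types, so the F1 was py d+ c+ / py+ d c.
The two rarest classes, py d+ c and py+ d c+, are the double crossovers. Comparing them with the parentals, only the c allele has switched, so c is the middle locus and the order is py – c – d.
Crossovers in the c–d interval produce the single-crossover classes py d c+ and py+ d+ c (79 + 68 = 147) plus the double crossovers (13).
RF(c–d) = (147 + 13) / 1825 = 160/1825 = 0.0877 → 8.8 centimorgans.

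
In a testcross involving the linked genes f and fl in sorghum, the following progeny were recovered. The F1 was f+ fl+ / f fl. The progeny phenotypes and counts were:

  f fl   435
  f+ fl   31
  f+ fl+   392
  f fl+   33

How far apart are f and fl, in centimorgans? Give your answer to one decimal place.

The recombinant classes are f+ fl and f fl+: 31 + 33 = 64.
Recombination frequency = 64/891 = 0.0718 ≈ 7.2%, i.e. 7.2 centimorgans.

7.2 centimorgans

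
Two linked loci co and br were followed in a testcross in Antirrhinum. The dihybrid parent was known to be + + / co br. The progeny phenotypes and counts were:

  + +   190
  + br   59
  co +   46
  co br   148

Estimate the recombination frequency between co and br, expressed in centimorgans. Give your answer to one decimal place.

The recombinant classes are + br and co +: 59 + 46 = 105.
Recombination frequency = 105/443 = 0.2370 ≈ 23.7%, i.e. 23.7 centimorgans.

23.7 centimorgans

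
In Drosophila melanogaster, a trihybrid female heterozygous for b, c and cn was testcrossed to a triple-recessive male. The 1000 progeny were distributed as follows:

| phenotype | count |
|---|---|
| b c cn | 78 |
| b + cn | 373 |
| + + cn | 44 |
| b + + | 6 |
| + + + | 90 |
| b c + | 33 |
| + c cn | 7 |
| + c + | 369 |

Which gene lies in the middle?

The two most frequent reciprocal classes, b + cn and + c +, are the parental types, so the F1 was b + cn / + c +.
The two rarest classes, b + + and + c cn, are the double crossovers. Comparing them with the parentals, only the cn allele has switched, so cn is the middle locus and the order is b – cn – c.

cn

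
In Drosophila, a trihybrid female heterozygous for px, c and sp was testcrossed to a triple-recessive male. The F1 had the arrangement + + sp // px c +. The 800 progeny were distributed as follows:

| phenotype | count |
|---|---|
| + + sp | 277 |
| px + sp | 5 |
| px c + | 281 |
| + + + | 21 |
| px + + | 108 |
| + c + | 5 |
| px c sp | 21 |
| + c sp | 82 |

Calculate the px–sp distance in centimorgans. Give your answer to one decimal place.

The two rarest classes, px + sp and + c +, are the double crossovers. Comparing them with the parentals, only the px allele has switched, so px is the middle locus and the order is c – px – sp.
Crossovers in the px–sp interval produce the single-crossover classes + + + and px c sp (21 + 21 = 42) plus the double crossovers (10).
RF(px–sp) = (42 + 10) / 800 = 52/800 = 0.0650 → 6.5 centimorgans.

6.5 centimorgans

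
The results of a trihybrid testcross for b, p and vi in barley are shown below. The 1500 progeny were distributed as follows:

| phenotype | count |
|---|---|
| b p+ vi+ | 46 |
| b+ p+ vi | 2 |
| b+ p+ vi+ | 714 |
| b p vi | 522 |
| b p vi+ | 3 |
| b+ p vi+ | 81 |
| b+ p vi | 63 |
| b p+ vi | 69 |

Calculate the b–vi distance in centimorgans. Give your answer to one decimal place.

7.6 centimorgans

The two most frequent reciprocal classes, b p vi and b+ p+ vi+, are the parental types, so the F1 was b p vi / b+ p+ vi+.
The two rarest classes, b p vi+ and b+ p+ vi, are the double crossovers. Comparing them with the parentals, only the vi allele has switched, so vi is the middle locus and the order is b – vi – p.
Crossovers in the b–vi interval produce the single-crossover classes b+ p vi and b p+ vi+ (63 + 46 = 109) plus the double crossovers (5).
RF(b–vi) = (109 + 5) / 1500 = 114/1500 = 0.0760 → 7.6 centimorgans.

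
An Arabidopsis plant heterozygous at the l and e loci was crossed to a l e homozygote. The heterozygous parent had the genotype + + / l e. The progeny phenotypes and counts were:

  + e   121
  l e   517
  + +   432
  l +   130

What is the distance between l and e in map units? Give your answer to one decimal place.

20.9 map units

The recombinant classes are + e and l +: 121 + 130 = 251.
Recombination frequency = 251/1200 = 0.2092 ≈ 20.9%, i.e. 20.9 map units.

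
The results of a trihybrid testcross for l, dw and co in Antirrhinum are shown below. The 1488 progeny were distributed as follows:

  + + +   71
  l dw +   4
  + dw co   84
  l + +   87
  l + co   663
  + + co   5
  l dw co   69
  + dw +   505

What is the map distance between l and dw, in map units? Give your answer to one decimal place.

The two most frequent reciprocal classes, + dw + and l + co, are the parental types, so the F1 was + dw + / l + co.
The two rarest classes, l dw + and + + co, are the double crossovers. Comparing them with the parentals, only the l allele has switched, so l is the middle locus and the order is co – l – dw.
Crossovers in the l–dw interval produce the single-crossover classes + + + and l dw co (71 + 69 = 140) plus the double crossovers (9).
RF(l–dw) = (140 + 9) / 1488 = 149/1488 = 0.1001 → 10.0 map units.

10.0 map units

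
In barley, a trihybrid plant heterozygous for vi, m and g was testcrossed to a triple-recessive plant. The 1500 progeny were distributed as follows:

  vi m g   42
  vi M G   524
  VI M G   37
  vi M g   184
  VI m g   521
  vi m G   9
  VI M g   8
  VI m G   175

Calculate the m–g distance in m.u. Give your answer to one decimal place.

25.1 m.u.

The two most frequent reciprocal classes, VI m g and vi M G, are the parental types, so the F1 was VI m g / vi M G.
The two rarest classes, VI M g and vi m G, are the double crossovers. Comparing them with the parentals, only the m allele has switched, so m is the middle locus and the order is vi – m – g.
Crossovers in the m–g interval produce the single-crossover classes VI m G and vi M g (175 + 184 = 359) plus the double crossovers (17).
RF(m–g) = (359 + 17) / 1500 = 376/1500 = 0.2507 → 25.1 m.u.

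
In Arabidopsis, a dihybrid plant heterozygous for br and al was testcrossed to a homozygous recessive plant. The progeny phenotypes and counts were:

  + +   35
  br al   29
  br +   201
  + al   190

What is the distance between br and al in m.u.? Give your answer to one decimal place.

14.1 m.u.

The two most frequent classes, + al (190) and br + (201), are the parental types, so the F1 was + al / br +.
The recombinant classes are + + and br al: 35 + 29 = 64.
Recombination frequency = 64/455 = 0.1407 ≈ 14.1%, i.e. 14.1 m.u.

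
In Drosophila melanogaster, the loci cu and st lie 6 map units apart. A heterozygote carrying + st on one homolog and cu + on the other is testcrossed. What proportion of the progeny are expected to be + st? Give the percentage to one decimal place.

47.0%

A map distance of 6 map units corresponds to a recombination frequency of 0.060.
The F1 is + st / cu +, so + st is a parental gamete class with expected frequency (1 − r)/2 = 0.940/2 = 0.4700.
That is 0.4700 = 47.0% of the progeny.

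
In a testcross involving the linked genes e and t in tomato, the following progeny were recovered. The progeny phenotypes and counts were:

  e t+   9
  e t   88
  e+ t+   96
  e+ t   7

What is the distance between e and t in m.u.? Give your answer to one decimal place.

The two most frequent classes, e+ t+ (96) and e t (88), are the parental types, so the F1 was e+ t+ / e t.
The recombinant classes are e+ t and e t+: 7 + 9 = 16.
Recombination frequency = 16/200 = 0.0800 ≈ 8.0%, i.e. 8.0 m.u.

8.0 m.u.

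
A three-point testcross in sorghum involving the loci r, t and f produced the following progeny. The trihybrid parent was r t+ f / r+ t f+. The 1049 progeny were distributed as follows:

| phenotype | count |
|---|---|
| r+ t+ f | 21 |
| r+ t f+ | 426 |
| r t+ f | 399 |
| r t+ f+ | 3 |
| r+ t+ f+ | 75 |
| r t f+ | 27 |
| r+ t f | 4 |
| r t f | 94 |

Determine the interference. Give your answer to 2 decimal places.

The two rarest classes, r t+ f+ and r+ t f, are the double crossovers. Comparing them with the parentals, only the f allele has switched, so f is the middle locus and the order is r – f – t.
r–f: (48 + 7)/1049 = 0.0524; f–t: (169 + 7)/1049 = 0.1678.
Expected DCO frequency = 0.0524 × 0.1678 ≈ 0.00879; observed = 7/1049 ≈ 0.00667.
Coefficient of coincidence = 0.00667/0.00879 ≈ 0.76; interference = 1 − 0.76 = 0.24.

0.24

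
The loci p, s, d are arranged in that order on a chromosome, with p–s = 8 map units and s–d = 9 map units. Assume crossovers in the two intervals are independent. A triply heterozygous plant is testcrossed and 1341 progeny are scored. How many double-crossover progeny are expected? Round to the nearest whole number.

Map distances give recombination frequencies of 0.080 and 0.090 for the two intervals.
With no interference, expected double-crossover frequency = 0.080 × 0.090 = 0.00720.
Expected number = 0.00720 × 1341 = 9.66 ≈ 10.

10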